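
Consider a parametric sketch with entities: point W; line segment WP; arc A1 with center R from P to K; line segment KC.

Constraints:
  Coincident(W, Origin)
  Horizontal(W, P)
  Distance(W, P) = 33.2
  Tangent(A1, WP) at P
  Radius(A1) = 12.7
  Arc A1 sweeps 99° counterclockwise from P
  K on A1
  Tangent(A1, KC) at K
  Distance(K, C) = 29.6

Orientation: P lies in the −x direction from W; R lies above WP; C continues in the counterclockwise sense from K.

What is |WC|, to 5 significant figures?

50.681

W is at the origin; WP is horizontal with |WP| = 33.2 and P on the −x side, so P = (-33.200, 0.0000). Tangency of A1 to WP means the radius RP is perpendicular to WP, so R = P + (0, 12.7) = (-33.200, 12.700). On A1, P sits at bearing -90° from R; a 99° counterclockwise sweep puts K at bearing 9°, so K = R + 12.7·(cos 9°, sin 9°) = (-20.656, 14.687). A1 meets KC tangentially, so RK is at right angles to KC, so KC runs along (−sin 9°, cos 9°); with |KC| = 29.6, C = (-25.287, 43.922). Then |WC| = |C − W| = 50.681.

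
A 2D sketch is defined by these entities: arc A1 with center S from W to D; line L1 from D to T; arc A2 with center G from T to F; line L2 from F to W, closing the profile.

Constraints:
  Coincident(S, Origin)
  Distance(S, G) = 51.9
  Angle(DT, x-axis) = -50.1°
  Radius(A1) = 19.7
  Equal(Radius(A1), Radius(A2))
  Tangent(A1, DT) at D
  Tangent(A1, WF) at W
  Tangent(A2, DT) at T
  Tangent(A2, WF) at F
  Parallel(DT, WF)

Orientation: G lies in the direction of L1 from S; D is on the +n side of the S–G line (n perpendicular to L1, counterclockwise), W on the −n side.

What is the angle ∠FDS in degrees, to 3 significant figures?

52.8°

The slot axis is L1's direction at -50.1°, so u = (cos -50.1°, sin -50.1°) = (0.641, -0.767) and n = (−sin -50.1°, cos -50.1°) = (0.767, 0.641). S is at the origin and G lies 51.9 along u from S, so G = 51.9·u = (33.3, -39.8). Tangency of A1 to both parallel lines with radius 19.7 puts D and W at S ± 19.7·n: D = (15.1, 12.6), W = (-15.1, -12.6). Equal radii place T and F the same way about G: T = G + 19.7·n = (48.4, -27.2), F = G − 19.7·n = (18.2, -52.5). Then cos ∠FDS = DF·DS / (|DF||DS|), giving 52.8°.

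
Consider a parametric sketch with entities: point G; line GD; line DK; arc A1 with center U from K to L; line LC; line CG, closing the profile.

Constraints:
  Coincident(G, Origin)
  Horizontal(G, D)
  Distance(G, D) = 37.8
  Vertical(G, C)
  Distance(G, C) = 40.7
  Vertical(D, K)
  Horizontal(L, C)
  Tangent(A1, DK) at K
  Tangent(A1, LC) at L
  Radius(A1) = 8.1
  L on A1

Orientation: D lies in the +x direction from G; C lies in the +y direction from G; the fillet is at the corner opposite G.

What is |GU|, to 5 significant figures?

44.100

G is at the origin; G and D share the same y with |GD| = 37.8 and D on the +x side, so D = (37.800, 0.0000). G and C share the same x with |GC| = 40.7 and C on the +y side, so C = (0.0000, 40.700). The virtual corner opposite G is at (37.800, 40.700). The tangent condition forces UK to be normal to DK and tangency of A1 to LC means the radius UL is perpendicular to LC, with radius 8.1, so the center U sits 8.1 in from both sides at U = (29.700, 32.600). Then |GU| = |U − G| = 44.100.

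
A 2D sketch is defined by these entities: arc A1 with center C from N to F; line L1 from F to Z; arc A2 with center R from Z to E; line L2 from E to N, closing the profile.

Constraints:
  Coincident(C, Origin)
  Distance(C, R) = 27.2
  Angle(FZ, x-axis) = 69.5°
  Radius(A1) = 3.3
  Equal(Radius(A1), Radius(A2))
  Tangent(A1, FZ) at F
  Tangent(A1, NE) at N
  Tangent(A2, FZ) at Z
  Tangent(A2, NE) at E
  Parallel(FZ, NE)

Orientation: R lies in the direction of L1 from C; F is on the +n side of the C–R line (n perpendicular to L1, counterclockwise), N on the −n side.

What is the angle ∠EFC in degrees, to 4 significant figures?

76.36°

The slot axis is L1's direction at 69.5°, so u = (cos 69.5°, sin 69.5°) = (0.3502, 0.9367) and n = (−sin 69.5°, cos 69.5°) = (-0.9367, 0.3502). C is at the origin and R lies 27.2 along u from C, so R = 27.2·u = (9.526, 25.48). Tangency of A1 to both parallel lines with radius 3.3 puts F and N at C ± 3.3·n: F = (-3.091, 1.156), N = (3.091, -1.156). Equal radii place Z and E the same way about R: Z = R + 3.3·n = (6.435, 26.63), E = R − 3.3·n = (12.62, 24.32). Then cos ∠EFC = FE·FC / (|FE||FC|), giving 76.36°.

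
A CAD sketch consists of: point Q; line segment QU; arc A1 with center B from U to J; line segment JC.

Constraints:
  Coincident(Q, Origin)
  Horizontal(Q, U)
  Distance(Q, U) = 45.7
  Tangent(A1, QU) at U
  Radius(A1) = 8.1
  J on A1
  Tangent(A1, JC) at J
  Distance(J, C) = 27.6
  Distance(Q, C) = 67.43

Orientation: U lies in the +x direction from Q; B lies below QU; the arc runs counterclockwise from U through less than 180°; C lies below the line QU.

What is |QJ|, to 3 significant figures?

41.9

Q is at the origin; Q and U share the same y with |QU| = 45.7 and U on the +x side, so U = (45.7, 0.00). The tangent condition forces BU to be normal to QU, so B = U + (0, -8.1) = (45.7, -8.10). Since BJ ⟂ JC (tangency), |BC| = √(8.1² + 27.6²) = 28.8 regardless of where J sits on A1. So C lies on both circle(Q, 67.43) and circle(B, 28.8); the below-QU intersection is C = (58.2, -34.0). J is the foot of the tangent from C: J = (39.7, -13.5).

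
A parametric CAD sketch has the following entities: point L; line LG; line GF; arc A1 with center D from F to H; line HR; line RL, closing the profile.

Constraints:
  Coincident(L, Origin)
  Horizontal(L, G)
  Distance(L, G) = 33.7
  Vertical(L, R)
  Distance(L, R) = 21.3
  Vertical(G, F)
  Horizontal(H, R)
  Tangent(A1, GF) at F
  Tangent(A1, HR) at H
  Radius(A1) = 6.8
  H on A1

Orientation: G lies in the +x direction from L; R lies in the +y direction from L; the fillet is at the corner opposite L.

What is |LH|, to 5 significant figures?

34.312

L is at the origin; LG is horizontal with |LG| = 33.7 and G on the +x side, so G = (33.700, 0.0000). L and R share the same x with |LR| = 21.3 and R on the +y side, so R = (0.0000, 21.300). The virtual corner opposite L is at (33.700, 21.300). Tangency of A1 to GF means the radius DF is perpendicular to GF and A1 meets HR tangentially, so DH is at right angles to HR, with radius 6.8, so the center D sits 6.8 in from both sides at D = (26.900, 14.500). That places the tangent points at F = (33.700, 14.500) on GF and H = (26.900, 21.300) on HR. Then |LH| = |H − L| = 34.312.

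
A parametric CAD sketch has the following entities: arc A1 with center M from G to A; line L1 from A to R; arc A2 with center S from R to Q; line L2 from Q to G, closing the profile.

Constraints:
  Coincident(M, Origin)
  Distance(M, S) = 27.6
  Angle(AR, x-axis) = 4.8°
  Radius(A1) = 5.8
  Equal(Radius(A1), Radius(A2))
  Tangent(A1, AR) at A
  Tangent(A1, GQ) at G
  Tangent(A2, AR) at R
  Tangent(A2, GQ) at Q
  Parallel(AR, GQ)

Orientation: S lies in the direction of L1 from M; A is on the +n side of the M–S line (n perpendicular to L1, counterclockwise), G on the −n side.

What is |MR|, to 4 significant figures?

28.20

The slot axis is L1's direction at 4.8°, so u = (cos 4.8°, sin 4.8°) = (0.9965, 0.08368) and n = (−sin 4.8°, cos 4.8°) = (-0.08368, 0.9965). M is at the origin and S lies 27.6 along u from M, so S = 27.6·u = (27.50, 2.310). Tangency of A1 to both parallel lines with radius 5.8 puts A and G at M ± 5.8·n: A = (-0.4853, 5.780), G = (0.4853, -5.780). Equal radii place R and Q the same way about S: R = S + 5.8·n = (27.02, 8.089), Q = S − 5.8·n = (27.99, -3.470). Then |MR| = |R − M| = 28.20.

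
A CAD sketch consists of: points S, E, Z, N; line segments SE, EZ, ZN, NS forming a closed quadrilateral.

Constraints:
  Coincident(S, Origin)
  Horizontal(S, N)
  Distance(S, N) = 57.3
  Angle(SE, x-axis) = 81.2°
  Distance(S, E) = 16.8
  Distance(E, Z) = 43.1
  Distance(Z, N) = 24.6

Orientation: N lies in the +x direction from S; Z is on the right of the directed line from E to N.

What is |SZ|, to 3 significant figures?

37.2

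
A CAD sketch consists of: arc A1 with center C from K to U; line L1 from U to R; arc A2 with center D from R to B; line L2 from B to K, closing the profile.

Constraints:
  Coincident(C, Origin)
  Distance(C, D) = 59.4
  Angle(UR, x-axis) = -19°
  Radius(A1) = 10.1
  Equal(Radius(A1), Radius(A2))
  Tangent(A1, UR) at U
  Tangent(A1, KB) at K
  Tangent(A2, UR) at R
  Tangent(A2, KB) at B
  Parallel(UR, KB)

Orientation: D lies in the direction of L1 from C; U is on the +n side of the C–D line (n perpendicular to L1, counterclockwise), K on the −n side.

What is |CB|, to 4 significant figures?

60.25

The slot axis is L1's direction at -19.0°, so u = (cos -19.0°, sin -19.0°) = (0.9455, -0.3256) and n = (−sin -19.0°, cos -19.0°) = (0.3256, 0.9455). C is at the origin and D lies 59.4 along u from C, so D = 59.4·u = (56.16, -19.34). Tangency of A1 to both parallel lines with radius 10.1 puts U and K at C ± 10.1·n: U = (3.288, 9.550), K = (-3.288, -9.550). Equal radii place R and B the same way about D: R = D + 10.1·n = (59.45, -9.789), B = D − 10.1·n = (52.88, -28.89). Then |CB| = |B − C| = 60.25.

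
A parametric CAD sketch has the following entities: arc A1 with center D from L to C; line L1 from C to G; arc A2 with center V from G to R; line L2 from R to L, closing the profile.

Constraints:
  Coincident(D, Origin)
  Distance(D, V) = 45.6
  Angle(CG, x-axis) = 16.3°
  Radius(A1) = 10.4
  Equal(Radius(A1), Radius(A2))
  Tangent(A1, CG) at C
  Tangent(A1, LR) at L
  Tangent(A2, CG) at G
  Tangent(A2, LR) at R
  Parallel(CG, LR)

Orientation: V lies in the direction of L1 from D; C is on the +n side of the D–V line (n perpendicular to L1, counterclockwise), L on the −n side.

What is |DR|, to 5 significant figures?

46.771

The slot axis is L1's direction at 16.3°, so u = (cos 16.3°, sin 16.3°) = (0.95981, 0.28067) and n = (−sin 16.3°, cos 16.3°) = (-0.28067, 0.95981). D is at the origin and V lies 45.6 along u from D, so V = 45.6·u = (43.767, 12.798). Tangency of A1 to both parallel lines with radius 10.4 puts C and L at D ± 10.4·n: C = (-2.9189, 9.9820), L = (2.9189, -9.9820). Equal radii place G and R the same way about V: G = V + 10.4·n = (40.848, 22.780), R = V − 10.4·n = (46.686, 2.8164). Then |DR| = |R − D| = 46.771.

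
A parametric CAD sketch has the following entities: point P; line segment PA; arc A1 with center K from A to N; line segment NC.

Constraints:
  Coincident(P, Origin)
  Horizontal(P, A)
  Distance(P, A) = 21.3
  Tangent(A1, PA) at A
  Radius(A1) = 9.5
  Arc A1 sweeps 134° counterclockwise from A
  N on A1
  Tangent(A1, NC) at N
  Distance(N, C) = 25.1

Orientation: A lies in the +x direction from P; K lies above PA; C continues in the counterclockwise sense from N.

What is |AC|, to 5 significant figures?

35.762

P is at the origin; P and A share the same y with |PA| = 21.3 and A on the +x side, so A = (21.300, 0.0000). Since A1 is tangent to PA there, KA ⟂ PA, so K = A + (0, 9.5) = (21.300, 9.5000). On A1, A sits at bearing -90° from K; a 134° counterclockwise sweep puts N at bearing 44°, so N = K + 9.5·(cos 44°, sin 44°) = (28.134, 16.099). The tangent condition forces KN to be normal to NC, so NC runs along (−sin 44°, cos 44°); with |NC| = 25.1, C = (10.698, 34.155). Then |AC| = |C − A| = 35.762.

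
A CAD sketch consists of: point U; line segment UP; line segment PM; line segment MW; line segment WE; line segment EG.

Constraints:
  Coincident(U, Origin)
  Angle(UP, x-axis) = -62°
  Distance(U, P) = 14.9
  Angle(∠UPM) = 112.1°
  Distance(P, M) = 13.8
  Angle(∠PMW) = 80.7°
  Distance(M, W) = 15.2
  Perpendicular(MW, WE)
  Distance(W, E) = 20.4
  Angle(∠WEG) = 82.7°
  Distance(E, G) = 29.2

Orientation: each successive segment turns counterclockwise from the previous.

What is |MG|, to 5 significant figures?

21.633

U is at the origin; UP runs at -62.0° with length 14.9, so P = (6.9951, -13.156). ∠UPM = 112.1° gives PM at 5.9000° from the x-axis; with |PM| = 13.8, M = (20.722, -11.737). ∠PMW = 80.7° gives MW at 105.20° from the x-axis; with |MW| = 15.2, W = (16.737, 2.9309). MW is perpendicular to WE, so WE runs at -164.80°; with |WE| = 20.4, E = (-2.9496, -2.4178). ∠WEG = 82.7° gives EG at -67.500° from the x-axis; with |EG| = 29.2, G = (8.2248, -29.395). Then |MG| = |G − M| = 21.633.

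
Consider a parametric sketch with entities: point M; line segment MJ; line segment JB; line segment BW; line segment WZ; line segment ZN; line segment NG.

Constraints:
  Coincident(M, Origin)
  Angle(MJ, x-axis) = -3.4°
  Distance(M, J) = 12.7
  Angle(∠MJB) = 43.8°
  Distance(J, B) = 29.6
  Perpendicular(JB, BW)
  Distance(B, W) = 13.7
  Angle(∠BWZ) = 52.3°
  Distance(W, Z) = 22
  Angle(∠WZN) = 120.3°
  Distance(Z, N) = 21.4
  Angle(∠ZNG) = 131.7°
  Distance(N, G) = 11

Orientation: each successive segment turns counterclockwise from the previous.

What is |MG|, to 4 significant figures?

38.92

M is at the origin; MJ runs at -3.4° with length 12.7, so J = (12.68, -0.7532). ∠MJB = 43.8° gives JB at 132.8° from the x-axis; with |JB| = 29.6, B = (-7.434, 20.97). The perpendicularity gives BW at right angles to JB, so BW runs at -137.2°; with |BW| = 13.7, W = (-17.49, 11.66). ∠BWZ = 52.3° gives WZ at -9.500° from the x-axis; with |WZ| = 22.0, Z = (4.212, 8.026). ∠WZN = 120.3° gives ZN at 50.20° from the x-axis; with |ZN| = 21.4, N = (17.91, 24.47). ∠ZNG = 131.7° gives NG at 98.50° from the x-axis; with |NG| = 11.0, G = (16.28, 35.35). Then |MG| = |G − M| = 38.92.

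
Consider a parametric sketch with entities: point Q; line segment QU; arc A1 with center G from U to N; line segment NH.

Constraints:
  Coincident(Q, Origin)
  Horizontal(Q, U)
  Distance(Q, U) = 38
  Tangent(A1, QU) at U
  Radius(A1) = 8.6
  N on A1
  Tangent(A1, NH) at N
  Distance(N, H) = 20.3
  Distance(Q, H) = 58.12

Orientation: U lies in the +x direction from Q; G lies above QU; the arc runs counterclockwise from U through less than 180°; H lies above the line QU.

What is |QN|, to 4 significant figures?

46.60

Q is at the origin; QU is horizontal with |QU| = 38.0 and U on the +x side, so U = (38.00, 0.000). Tangency of A1 to QU means the radius GU is perpendicular to QU, so G = U + (0, 8.6) = (38.00, 8.600). Since GN ⟂ NH (tangency), |GH| = √(8.6² + 20.3²) = 22.05 regardless of where N sits on A1. So H lies on both circle(Q, 58.12) and circle(G, 22.05); the above-QU intersection is H = (52.28, 25.40). N is the foot of the tangent from H: N = (46.21, 6.029).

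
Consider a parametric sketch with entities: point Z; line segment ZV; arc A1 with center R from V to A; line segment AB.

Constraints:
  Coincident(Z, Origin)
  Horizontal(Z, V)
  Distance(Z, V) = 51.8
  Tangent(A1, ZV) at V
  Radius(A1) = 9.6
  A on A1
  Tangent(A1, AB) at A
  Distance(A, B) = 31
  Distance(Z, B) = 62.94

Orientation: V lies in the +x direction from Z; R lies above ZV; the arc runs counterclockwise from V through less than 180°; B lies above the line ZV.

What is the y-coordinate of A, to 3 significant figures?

13.7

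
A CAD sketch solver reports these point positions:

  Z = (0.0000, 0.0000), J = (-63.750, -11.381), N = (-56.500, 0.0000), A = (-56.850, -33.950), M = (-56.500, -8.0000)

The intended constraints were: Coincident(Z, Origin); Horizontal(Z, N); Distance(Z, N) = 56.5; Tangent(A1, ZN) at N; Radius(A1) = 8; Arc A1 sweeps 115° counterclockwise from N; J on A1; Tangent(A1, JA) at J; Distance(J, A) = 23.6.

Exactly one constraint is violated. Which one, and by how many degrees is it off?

Tangent(A1, JA) at J — off by 8.00°.

Z = (0.00, 0.00) ✓; Z.y = 0.00, N.y = 0.00 ✓; |ZN| = 56.50 ✓; ∠(MN, NZ) = 90.00° ✓; |MN| = 8.000 ✓; bearing(M→J) − bearing(M→N) = 115.0° ✓; |MJ| = 8.000 ✓; ∠(MJ, JA) = 98.00° ✗; |JA| = 23.60 ✓.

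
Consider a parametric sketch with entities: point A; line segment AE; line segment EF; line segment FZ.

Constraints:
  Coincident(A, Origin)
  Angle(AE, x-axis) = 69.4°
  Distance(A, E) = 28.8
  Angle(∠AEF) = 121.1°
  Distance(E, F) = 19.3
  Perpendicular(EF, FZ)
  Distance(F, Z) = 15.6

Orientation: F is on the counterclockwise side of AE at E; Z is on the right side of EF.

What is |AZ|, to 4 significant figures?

52.81

A is at the origin; AE runs at 69.4° with length 28.8, so E = 28.8·(cos 69.4°, sin 69.4°) = (10.13, 26.96). ∠AEF = 121.1°, so EF runs at 69.4° + (180° − 121.1°) = 128.3° from the x-axis; with |EF| = 19.3, F = E + 19.3·(cos 128.3°, sin 128.3°) = (-1.829, 42.10). The perpendicularity gives FZ at right angles to EF; with |FZ| = 15.6 on the right of EF, Z = F + 15.6·(0.7848, 0.6198) = (10.41, 51.77). Then |AZ| = |Z − A| = 52.81.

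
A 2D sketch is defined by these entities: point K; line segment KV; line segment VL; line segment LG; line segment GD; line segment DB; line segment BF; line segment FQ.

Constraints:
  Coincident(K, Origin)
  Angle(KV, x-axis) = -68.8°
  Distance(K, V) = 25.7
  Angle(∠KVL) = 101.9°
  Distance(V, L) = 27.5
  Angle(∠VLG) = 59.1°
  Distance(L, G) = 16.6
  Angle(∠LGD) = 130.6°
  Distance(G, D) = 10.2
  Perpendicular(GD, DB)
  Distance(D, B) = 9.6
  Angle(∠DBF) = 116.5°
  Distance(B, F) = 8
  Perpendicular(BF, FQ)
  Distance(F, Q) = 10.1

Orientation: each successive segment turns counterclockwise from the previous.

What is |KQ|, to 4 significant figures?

29.29

K is at the origin; KV runs at -68.8° with length 25.7, so V = (9.294, -23.96). ∠KVL = 101.9° gives VL at 9.300° from the x-axis; with |VL| = 27.5, L = (36.43, -19.52). ∠VLG = 59.1° gives LG at 130.2° from the x-axis; with |LG| = 16.6, G = (25.72, -6.838). ∠LGD = 130.6° gives GD at 179.6° from the x-axis; with |GD| = 10.2, D = (15.52, -6.766). GD ⟂ DB, so DB runs at -90.40°; with |DB| = 9.6, B = (15.45, -16.37). ∠DBF = 116.5° gives BF at -26.90° from the x-axis; with |BF| = 8.0, F = (22.59, -19.99). The perpendicularity gives FQ at right angles to BF, so FQ runs at 63.10°; with |FQ| = 10.1, Q = (27.15, -10.98). Then |KQ| = |Q − K| = 29.29.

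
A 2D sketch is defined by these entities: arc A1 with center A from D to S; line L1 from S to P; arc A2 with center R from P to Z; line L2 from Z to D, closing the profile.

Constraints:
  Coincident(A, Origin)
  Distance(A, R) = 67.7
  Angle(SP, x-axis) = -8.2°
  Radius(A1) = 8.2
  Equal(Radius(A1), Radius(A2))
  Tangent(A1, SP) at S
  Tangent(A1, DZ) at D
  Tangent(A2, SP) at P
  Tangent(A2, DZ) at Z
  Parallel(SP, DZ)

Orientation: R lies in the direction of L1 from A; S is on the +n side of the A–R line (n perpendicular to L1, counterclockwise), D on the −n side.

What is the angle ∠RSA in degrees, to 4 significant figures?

83.09°

The slot axis is L1's direction at -8.2°, so u = (cos -8.2°, sin -8.2°) = (0.9898, -0.1426) and n = (−sin -8.2°, cos -8.2°) = (0.1426, 0.9898). A is at the origin and R lies 67.7 along u from A, so R = 67.7·u = (67.01, -9.656). Tangency of A1 to both parallel lines with radius 8.2 puts S and D at A ± 8.2·n: S = (1.170, 8.116), D = (-1.170, -8.116). Then cos ∠RSA = SR·SA / (|SR||SA|), giving 83.09°.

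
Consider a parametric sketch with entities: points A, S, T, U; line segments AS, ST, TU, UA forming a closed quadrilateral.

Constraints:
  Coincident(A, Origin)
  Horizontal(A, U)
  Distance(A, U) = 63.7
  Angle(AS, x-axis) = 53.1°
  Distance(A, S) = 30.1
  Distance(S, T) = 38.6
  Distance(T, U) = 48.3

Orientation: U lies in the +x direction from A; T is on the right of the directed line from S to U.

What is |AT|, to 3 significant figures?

22.8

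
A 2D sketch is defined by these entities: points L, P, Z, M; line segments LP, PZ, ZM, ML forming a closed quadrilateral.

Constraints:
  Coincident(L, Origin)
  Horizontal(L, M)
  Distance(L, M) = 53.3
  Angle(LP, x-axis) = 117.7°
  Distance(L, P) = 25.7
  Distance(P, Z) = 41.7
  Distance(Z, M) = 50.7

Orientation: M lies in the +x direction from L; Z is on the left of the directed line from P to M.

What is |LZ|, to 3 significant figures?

48.9

Checks: |PZ| = 41.70 ✓; |ZM| = 50.70 ✓.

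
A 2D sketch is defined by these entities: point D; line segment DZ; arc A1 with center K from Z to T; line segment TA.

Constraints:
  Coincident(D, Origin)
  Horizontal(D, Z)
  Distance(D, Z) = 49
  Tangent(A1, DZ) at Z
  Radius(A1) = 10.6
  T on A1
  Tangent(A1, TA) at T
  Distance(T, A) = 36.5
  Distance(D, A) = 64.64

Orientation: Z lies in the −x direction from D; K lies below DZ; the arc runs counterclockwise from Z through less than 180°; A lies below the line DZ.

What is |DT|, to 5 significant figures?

60.513

Checks: ∠(KZ, ZD) = 90.00° ✓; |KZ| = 10.60 ✓; |KT| = 10.60 ✓; ∠(KT, TA) = 90.00° ✓; |TA| = 36.50 ✓; |DA| = 64.64 ✓.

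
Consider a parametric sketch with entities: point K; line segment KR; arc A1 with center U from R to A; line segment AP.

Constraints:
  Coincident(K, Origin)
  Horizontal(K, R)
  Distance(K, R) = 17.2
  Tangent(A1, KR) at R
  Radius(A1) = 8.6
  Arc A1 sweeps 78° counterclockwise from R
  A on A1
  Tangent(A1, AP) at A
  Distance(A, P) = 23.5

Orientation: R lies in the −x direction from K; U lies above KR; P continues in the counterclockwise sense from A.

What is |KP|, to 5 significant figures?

30.053

K is at the origin; K and R share the same y with |KR| = 17.2 and R on the −x side, so R = (-17.200, 0.0000). Tangency of A1 to KR means the radius UR is perpendicular to KR, so U = R + (0, 8.6) = (-17.200, 8.6000). On A1, R sits at bearing -90° from U; a 78° counterclockwise sweep puts A at bearing -12°, so A = U + 8.6·(cos -12°, sin -12°) = (-8.7879, 6.8120). Since A1 is tangent to AP there, UA ⟂ AP, so AP runs along (−sin -12°, cos -12°); with |AP| = 23.5, P = (-3.9020, 29.798). Then |KP| = |P − K| = 30.053.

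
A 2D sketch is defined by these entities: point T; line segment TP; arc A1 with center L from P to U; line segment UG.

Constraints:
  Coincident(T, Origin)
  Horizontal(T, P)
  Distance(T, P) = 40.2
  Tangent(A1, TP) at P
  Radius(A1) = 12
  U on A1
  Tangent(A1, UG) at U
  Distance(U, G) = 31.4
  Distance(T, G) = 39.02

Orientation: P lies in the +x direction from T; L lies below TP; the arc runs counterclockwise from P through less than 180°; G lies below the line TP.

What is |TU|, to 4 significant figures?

30.12

Checks: |LU| = 12.00 ✓; ∠(LU, UG) = 90.00° ✓; |UG| = 31.40 ✓; |TG| = 39.02 ✓.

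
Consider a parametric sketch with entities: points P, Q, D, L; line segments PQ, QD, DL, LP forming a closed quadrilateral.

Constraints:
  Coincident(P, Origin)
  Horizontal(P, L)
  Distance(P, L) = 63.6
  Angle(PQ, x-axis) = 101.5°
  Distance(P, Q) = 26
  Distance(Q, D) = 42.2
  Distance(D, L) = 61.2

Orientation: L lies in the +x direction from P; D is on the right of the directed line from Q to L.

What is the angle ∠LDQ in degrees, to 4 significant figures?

88.38°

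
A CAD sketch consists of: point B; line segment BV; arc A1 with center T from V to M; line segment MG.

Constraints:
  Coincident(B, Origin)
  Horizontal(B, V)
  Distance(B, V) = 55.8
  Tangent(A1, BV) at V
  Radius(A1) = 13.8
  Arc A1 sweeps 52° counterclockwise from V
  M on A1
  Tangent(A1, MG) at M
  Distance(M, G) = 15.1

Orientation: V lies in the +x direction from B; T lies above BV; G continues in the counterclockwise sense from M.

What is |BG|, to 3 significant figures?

77.9

On A1, V sits at bearing -90° from T; a 52° counterclockwise sweep puts M at bearing -38°, so M = T + 13.8·(cos -38°, sin -38°) = (66.7, 5.30). A1 meets MG tangentially, so TM is at right angles to MG, so MG runs along (−sin -38°, cos -38°); with |MG| = 15.1, G = (76.0, 17.2). Then |BG| = |G − B| = 77.9.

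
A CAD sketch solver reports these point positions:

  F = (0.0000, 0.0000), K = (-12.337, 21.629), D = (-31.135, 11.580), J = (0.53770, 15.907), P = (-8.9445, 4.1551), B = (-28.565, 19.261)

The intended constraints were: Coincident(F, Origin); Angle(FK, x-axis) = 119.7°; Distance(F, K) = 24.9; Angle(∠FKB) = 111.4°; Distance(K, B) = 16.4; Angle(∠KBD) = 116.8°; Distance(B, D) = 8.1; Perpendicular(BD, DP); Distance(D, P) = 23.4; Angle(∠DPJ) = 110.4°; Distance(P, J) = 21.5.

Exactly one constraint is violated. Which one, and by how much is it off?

Distance(P, J) = 21.5 — off by 6.40.

F = (0.00, 0.00) ✓; FK at 119.7° ✓; |FK| = 24.90 ✓; ∠FKB = 111.4° ✓; |KB| = 16.40 ✓; ∠KBD = 116.8° ✓; |BD| = 8.100 ✓; ∠(BD, DP) = 90.00° ✓; |DP| = 23.40 ✓; ∠DPJ = 110.4° ✓; |PJ| = 15.10 ✗.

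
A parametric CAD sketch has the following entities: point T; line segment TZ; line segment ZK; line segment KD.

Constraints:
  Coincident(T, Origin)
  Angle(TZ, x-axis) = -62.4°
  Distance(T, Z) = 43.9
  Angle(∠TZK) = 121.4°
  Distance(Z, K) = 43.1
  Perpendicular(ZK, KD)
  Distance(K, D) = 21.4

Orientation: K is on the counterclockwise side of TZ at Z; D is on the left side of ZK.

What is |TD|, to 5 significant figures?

67.902

T is at the origin; TZ runs at -62.4° with length 43.9, so Z = 43.9·(cos -62.4°, sin -62.4°) = (20.339, -38.904). ∠TZK = 121.4°, so ZK runs at -62.4° + (180° − 121.4°) = -3.8000° from the x-axis; with |ZK| = 43.1, K = Z + 43.1·(cos -3.8000°, sin -3.8000°) = (63.344, -41.761). ZK ⟂ KD; with |KD| = 21.4 on the left of ZK, D = K + 21.4·(0.066274, 0.99780) = (64.762, -20.408). Then |TD| = |D − T| = 67.902.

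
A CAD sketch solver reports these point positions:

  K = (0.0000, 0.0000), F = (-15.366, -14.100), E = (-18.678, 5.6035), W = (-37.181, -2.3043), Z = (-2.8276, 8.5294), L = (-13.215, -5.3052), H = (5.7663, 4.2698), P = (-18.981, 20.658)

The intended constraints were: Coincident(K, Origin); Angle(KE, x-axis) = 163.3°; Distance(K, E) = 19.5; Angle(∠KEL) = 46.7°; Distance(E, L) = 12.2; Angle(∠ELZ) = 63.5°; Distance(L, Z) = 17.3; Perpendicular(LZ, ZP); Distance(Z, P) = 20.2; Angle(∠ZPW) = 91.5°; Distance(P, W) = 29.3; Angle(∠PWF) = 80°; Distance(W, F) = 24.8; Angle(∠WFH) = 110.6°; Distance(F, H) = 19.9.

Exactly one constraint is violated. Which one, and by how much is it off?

Distance(F, H) = 19.9 — off by 8.10.

K = (0.00, 0.00) ✓; KE at 163.3° ✓; |KE| = 19.50 ✓; ∠KEL = 46.70° ✓; |EL| = 12.20 ✓; ∠ELZ = 63.50° ✓; |LZ| = 17.30 ✓; ∠(LZ, ZP) = 90.00° ✓; |ZP| = 20.20 ✓; ∠ZPW = 91.50° ✓; |PW| = 29.30 ✓; ∠PWF = 80.00° ✓; |WF| = 24.80 ✓; ∠WFH = 110.6° ✓; |FH| = 28.00 ✗.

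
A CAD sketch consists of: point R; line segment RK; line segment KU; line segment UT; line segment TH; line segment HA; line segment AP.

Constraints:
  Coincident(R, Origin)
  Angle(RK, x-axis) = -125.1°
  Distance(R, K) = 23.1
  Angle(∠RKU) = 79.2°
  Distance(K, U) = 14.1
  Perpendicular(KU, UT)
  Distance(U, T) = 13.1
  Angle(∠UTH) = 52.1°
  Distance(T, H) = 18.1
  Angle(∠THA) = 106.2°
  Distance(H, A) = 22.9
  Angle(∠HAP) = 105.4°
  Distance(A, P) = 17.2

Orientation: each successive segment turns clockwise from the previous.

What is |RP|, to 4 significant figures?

45.29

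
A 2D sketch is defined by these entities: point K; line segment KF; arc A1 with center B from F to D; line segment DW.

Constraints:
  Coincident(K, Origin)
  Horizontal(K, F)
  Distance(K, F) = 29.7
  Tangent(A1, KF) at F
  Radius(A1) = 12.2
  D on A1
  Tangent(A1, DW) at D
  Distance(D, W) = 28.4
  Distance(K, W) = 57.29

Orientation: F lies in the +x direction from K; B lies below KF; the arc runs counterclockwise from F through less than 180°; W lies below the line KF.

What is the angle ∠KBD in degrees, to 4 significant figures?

64.00°

K is at the origin; KF is horizontal with |KF| = 29.7 and F on the +x side, so F = (29.70, 0.000). Tangency of A1 to KF means the radius BF is perpendicular to KF, so B = F + (0, -12.2) = (29.70, -12.20). Since BD ⟂ DW (tangency), |BW| = √(12.2² + 28.4²) = 30.91 regardless of where D sits on A1. So W lies on both circle(K, 57.29) and circle(B, 30.91); the below-KF intersection is W = (39.47, -41.53). D is the foot of the tangent from W: D = (20.59, -20.31).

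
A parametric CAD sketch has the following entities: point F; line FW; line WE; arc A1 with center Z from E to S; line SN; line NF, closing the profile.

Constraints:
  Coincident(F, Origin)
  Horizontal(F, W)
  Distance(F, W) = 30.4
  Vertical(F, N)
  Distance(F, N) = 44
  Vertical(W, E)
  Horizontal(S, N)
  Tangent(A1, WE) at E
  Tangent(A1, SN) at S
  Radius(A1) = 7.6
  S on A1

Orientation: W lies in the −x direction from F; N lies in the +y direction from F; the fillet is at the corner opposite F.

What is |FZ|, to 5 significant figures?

42.951

FN is vertical with |FN| = 44.0 and N on the +y side, so N = (0.0000, 44.000). The virtual corner opposite F is at (-30.400, 44.000). Since A1 is tangent to WE there, ZE ⟂ WE and A1 meets SN tangentially, so ZS is at right angles to SN, with radius 7.6, so the center Z sits 7.6 in from both sides at Z = (-22.800, 36.400). Then |FZ| = |Z − F| = 42.951.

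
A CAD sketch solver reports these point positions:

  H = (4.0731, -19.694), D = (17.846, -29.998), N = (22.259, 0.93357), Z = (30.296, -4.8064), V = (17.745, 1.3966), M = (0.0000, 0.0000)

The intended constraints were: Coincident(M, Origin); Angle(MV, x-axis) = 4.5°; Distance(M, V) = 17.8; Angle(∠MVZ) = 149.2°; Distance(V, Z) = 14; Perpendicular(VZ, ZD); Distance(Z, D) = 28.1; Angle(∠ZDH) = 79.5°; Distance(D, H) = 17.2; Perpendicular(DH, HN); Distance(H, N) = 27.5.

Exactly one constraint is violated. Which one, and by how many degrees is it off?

Perpendicular(DH, HN) — off by 4.60°.

M = (0.00, 0.00) ✓; MV at 4.500° ✓; |MV| = 17.80 ✓; ∠MVZ = 149.2° ✓; |VZ| = 14.00 ✓; ∠(VZ, ZD) = 90.00° ✓; |ZD| = 28.10 ✓; ∠ZDH = 79.50° ✓; |DH| = 17.20 ✓; ∠(DH, HN) = 94.60° ✗; |HN| = 27.50 ✓.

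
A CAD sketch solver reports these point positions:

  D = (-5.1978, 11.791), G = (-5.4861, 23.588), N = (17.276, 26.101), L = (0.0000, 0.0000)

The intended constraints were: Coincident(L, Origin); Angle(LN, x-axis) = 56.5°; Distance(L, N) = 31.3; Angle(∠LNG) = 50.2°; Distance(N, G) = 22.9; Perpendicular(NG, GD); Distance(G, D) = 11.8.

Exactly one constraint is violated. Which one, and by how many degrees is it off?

Perpendicular(NG, GD) — off by 4.90°.

L = (0.00, 0.00) ✓; LN at 56.50° ✓; |LN| = 31.30 ✓; ∠LNG = 50.20° ✓; |NG| = 22.90 ✓; ∠(NG, GD) = 85.10° ✗; |GD| = 11.80 ✓.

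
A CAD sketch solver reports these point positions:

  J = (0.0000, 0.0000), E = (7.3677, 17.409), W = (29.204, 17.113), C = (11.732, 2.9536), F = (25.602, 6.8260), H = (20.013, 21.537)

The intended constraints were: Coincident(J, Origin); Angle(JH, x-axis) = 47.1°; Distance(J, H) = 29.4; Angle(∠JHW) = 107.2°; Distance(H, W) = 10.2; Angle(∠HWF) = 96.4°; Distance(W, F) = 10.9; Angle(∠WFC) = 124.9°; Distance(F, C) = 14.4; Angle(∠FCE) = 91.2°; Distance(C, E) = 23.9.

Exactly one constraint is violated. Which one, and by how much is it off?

Distance(C, E) = 23.9 — off by 8.80.

J = (0.00, 0.00) ✓; JH at 47.10° ✓; |JH| = 29.40 ✓; ∠JHW = 107.2° ✓; |HW| = 10.20 ✓; ∠HWF = 96.41° ✓; |WF| = 10.90 ✓; ∠WFC = 124.9° ✓; |FC| = 14.40 ✓; ∠FCE = 91.20° ✓; |CE| = 15.10 ✗.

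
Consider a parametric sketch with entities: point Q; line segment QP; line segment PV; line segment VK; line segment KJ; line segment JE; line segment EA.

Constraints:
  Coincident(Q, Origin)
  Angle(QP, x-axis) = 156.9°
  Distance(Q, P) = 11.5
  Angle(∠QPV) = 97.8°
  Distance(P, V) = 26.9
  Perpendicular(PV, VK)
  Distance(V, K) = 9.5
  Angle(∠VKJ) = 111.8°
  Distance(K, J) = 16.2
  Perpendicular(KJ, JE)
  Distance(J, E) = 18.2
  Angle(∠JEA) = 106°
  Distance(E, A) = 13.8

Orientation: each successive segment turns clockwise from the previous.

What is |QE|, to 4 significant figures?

14.41

Q is at the origin; QP runs at 156.9° with length 11.5, so P = (-10.58, 4.512). ∠QPV = 97.8° gives PV at 74.70° from the x-axis; with |PV| = 26.9, V = (-3.480, 30.46). PV is perpendicular to VK, so VK runs at -15.30°; with |VK| = 9.5, K = (5.684, 27.95). ∠VKJ = 111.8° gives KJ at -83.50° from the x-axis; with |KJ| = 16.2, J = (7.517, 11.86). KJ ⟂ JE, so JE runs at -173.5°; with |JE| = 18.2, E = (-10.57, 9.796). Then |QE| = |E − Q| = 14.41.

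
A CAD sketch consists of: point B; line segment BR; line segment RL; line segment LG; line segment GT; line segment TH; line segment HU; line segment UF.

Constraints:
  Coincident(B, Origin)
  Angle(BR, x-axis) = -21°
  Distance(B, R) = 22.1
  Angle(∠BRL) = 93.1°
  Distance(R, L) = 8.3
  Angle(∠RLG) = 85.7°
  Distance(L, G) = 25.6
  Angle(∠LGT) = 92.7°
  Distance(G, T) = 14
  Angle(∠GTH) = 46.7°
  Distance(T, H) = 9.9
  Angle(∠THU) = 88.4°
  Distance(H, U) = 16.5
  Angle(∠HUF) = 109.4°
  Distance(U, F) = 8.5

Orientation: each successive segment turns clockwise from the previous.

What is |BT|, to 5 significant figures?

7.1150

B is at the origin; BR runs at -21.0° with length 22.1, so R = (20.632, -7.9199). ∠BRL = 93.1° gives RL at -107.90° from the x-axis; with |RL| = 8.3, L = (18.081, -15.818). ∠RLG = 85.7° gives LG at 157.80° from the x-axis; with |LG| = 25.6, G = (-5.6212, -6.1454). ∠LGT = 92.7° gives GT at 70.500° from the x-axis; with |GT| = 14.0, T = (-0.94792, 7.0515). Then |BT| = |T − B| = 7.1150.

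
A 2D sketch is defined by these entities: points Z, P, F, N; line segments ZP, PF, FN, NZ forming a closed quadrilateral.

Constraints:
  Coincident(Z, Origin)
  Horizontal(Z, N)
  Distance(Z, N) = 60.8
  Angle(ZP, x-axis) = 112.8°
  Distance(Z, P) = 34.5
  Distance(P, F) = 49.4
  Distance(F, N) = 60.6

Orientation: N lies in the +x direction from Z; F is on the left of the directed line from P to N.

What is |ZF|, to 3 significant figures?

61.5

Z is at the origin; Z and N share the same y with |ZN| = 60.8 and N in +x, so N = (60.8, 0). ZP runs at 112.8° with |ZP| = 34.5, so P = (-13.4, 31.8). F is determined by |PF| = 49.4 and |FN| = 60.6 together: it lies at the intersection of circle(P, 49.4) and circle(N, 60.6). With |PN| = 80.7, the foot of the radical line on PN is 32.7 from P and the perpendicular offset is √(49.4² − 32.7²) = 37.0. Taking the left-of-PN solution: F = (31.3, 52.9).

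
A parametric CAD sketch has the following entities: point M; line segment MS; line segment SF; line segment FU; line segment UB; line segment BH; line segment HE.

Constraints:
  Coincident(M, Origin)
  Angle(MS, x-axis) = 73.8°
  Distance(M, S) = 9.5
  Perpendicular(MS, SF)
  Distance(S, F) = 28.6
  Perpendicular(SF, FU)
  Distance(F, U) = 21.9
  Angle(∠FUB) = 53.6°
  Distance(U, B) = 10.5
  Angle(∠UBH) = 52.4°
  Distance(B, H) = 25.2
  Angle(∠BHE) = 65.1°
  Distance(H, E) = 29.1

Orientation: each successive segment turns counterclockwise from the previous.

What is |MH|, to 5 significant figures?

44.379

M is at the origin; MS runs at 73.8° with length 9.5, so S = (2.6504, 9.1228). The perpendicularity gives SF at right angles to MS, so SF runs at 163.80°; with |SF| = 28.6, F = (-24.814, 17.102). SF is perpendicular to FU, so FU runs at -106.20°; with |FU| = 21.9, U = (-30.924, -3.9285). ∠FUB = 53.6° gives UB at 20.200° from the x-axis; with |UB| = 10.5, B = (-21.070, -0.30286). ∠UBH = 52.4° gives BH at 147.80° from the x-axis; with |BH| = 25.2, H = (-42.394, 13.126). Then |MH| = |H − M| = 44.379.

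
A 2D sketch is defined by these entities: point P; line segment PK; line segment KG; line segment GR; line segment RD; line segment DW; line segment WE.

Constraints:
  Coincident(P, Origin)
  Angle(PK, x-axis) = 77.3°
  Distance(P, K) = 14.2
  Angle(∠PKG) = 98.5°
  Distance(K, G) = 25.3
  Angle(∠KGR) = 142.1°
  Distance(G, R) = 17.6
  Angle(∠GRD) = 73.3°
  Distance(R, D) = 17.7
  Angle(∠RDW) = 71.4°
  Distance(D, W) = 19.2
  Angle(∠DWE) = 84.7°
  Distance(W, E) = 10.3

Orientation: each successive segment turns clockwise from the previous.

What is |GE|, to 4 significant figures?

4.053

P is at the origin; PK runs at 77.3° with length 14.2, so K = (3.122, 13.85). ∠PKG = 98.5° gives KG at -4.200° from the x-axis; with |KG| = 25.3, G = (28.35, 12.00). ∠KGR = 142.1° gives GR at -42.10° from the x-axis; with |GR| = 17.6, R = (41.41, 0.2002). ∠GRD = 73.3° gives RD at -148.8° from the x-axis; with |RD| = 17.7, D = (26.27, -8.969). ∠RDW = 71.4° gives DW at 102.6° from the x-axis; with |DW| = 19.2, W = (22.08, 9.769). ∠DWE = 84.7° gives WE at 7.300° from the x-axis; with |WE| = 10.3, E = (32.30, 11.08). Then |GE| = |E − G| = 4.053.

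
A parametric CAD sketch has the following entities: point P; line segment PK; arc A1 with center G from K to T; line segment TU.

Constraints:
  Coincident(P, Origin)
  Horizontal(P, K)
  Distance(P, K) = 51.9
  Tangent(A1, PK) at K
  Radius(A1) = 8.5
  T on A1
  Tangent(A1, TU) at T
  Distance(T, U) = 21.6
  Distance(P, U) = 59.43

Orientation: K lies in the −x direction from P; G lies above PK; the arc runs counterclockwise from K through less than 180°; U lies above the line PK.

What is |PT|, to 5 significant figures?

45.169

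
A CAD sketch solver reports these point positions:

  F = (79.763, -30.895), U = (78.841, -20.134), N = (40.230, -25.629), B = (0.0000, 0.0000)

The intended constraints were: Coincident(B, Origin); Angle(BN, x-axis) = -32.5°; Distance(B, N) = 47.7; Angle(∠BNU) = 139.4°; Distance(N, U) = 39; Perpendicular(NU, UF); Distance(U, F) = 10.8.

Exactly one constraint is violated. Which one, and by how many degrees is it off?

Perpendicular(NU, UF) — off by 3.20°.

B = (0.00, 0.00) ✓; BN at -32.50° ✓; |BN| = 47.70 ✓; ∠BNU = 139.4° ✓; |NU| = 39.00 ✓; ∠(NU, UF) = 93.20° ✗; |UF| = 10.80 ✓.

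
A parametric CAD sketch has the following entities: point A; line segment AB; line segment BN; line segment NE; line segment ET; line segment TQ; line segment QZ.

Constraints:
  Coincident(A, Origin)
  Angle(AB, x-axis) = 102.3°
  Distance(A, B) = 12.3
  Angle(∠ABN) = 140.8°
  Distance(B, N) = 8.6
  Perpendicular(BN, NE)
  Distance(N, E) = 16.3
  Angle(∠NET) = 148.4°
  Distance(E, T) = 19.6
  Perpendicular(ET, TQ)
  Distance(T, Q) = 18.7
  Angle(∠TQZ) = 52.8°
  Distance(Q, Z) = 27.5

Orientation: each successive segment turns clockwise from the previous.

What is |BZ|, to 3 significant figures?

15.5

A is at the origin; AB runs at 102.3° with length 12.3, so B = (-2.62, 12.0). ∠ABN = 140.8° gives BN at 63.1° from the x-axis; with |BN| = 8.6, N = (1.27, 19.7). The perpendicularity gives NE at right angles to BN, so NE runs at -26.9°; with |NE| = 16.3, E = (15.8, 12.3). ∠NET = 148.4° gives ET at -58.5° from the x-axis; with |ET| = 19.6, T = (26.0, -4.40). The perpendicularity gives TQ at right angles to ET, so TQ runs at -148°; with |TQ| = 18.7, Q = (10.1, -14.2). ∠TQZ = 52.8° gives QZ at 84.3° from the x-axis; with |QZ| = 27.5, Z = (12.8, 13.2). Then |BZ| = |Z − B| = 15.5.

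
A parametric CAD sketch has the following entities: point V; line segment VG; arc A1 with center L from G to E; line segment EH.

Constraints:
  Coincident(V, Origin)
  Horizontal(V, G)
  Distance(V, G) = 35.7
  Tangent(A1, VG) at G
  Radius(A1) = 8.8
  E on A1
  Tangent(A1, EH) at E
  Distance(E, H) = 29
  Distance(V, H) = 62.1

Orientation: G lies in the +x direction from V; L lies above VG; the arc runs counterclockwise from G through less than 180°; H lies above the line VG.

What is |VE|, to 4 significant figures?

44.70

V is at the origin; V and G share the same y with |VG| = 35.7 and G on the +x side, so G = (35.70, 0.000). Since A1 is tangent to VG there, LG ⟂ VG, so L = G + (0, 8.8) = (35.70, 8.800). Since LE ⟂ EH (tangency), |LH| = √(8.8² + 29.0²) = 30.31 regardless of where E sits on A1. So H lies on both circle(V, 62.1) and circle(L, 30.31); the above-VG intersection is H = (51.55, 34.63). E is the foot of the tangent from H: E = (44.21, 6.575).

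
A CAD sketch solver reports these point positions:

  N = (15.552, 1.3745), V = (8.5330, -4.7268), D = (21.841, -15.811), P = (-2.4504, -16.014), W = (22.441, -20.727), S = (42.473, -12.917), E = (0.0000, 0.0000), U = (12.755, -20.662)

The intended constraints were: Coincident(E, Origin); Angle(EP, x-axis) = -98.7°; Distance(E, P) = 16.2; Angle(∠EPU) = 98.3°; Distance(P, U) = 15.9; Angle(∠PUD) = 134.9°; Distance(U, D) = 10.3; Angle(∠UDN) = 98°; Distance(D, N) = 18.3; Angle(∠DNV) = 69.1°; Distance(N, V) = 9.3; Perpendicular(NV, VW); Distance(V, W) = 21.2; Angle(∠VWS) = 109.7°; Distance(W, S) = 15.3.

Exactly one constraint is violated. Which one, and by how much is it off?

Distance(W, S) = 15.3 — off by 6.20.

E = (0.00, 0.00) ✓; EP at -98.70° ✓; |EP| = 16.20 ✓; ∠EPU = 98.30° ✓; |PU| = 15.90 ✓; ∠PUD = 134.9° ✓; |UD| = 10.30 ✓; ∠UDN = 98.00° ✓; |DN| = 18.30 ✓; ∠DNV = 69.10° ✓; |NV| = 9.300 ✓; ∠(NV, VW) = 90.00° ✓; |VW| = 21.20 ✓; ∠VWS = 109.7° ✓; |WS| = 21.50 ✗.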